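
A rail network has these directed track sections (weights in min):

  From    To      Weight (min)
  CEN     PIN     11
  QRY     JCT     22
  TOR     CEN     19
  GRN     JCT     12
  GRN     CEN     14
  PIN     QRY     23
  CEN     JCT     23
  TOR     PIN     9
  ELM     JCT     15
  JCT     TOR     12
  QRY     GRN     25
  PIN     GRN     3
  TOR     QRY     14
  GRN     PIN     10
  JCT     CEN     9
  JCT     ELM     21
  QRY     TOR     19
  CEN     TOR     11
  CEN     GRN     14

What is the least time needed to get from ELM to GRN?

38 min

Shortest distances from ELM:
ELM: 0
JCT: 15  (via ELM)
CEN: 24  (via JCT)
TOR: 27  (via JCT)
PIN: 35  (via CEN)
GRN: 38  (via CEN)
Shortest route: ELM → JCT → CEN → GRN = 38 min.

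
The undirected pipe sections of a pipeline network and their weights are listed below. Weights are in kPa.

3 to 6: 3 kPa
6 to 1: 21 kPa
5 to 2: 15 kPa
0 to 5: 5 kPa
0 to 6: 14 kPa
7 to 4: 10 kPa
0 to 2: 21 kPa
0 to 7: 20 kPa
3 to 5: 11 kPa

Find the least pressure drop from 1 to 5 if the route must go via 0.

Best 1 to 0: 1 → 6 → 0 costing 35
Best 0 to 5: 0 → 5 costing 5
Total via 0: 35 + 5 = 40 kPa.

40 kPa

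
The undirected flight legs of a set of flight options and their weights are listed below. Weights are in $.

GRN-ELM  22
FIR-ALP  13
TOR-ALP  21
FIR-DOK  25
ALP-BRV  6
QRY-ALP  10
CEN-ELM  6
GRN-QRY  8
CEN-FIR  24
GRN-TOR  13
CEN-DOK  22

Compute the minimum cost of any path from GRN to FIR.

Candidate routes:
GRN → TOR → ALP → FIR: 13+21+13 = 47
GRN → QRY → ALP → FIR: 8+10+13 = 31
GRN → ELM → CEN → FIR: 22+6+24 = 52
GRN → ELM → CEN → DOK → FIR: 22+6+22+25 = 75
The minimum is $31 via GRN → QRY → ALP → FIR.

$31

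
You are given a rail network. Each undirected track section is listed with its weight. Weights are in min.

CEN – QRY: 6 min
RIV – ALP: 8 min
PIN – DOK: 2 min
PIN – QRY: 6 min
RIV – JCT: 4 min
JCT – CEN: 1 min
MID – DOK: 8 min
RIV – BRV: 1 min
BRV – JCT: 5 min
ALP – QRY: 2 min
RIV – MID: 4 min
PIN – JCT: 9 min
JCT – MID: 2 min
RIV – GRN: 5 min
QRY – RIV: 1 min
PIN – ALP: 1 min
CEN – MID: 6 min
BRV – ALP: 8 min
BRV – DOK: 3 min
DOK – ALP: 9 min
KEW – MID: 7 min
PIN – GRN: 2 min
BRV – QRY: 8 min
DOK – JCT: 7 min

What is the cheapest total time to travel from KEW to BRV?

Compare a few routes:
KEW → MID → JCT → RIV → BRV: 7+2+4+1 = 14
KEW → MID → RIV → BRV: 7+4+1 = 12
The minimum is 12 min via KEW → MID → RIV → BRV.

12 min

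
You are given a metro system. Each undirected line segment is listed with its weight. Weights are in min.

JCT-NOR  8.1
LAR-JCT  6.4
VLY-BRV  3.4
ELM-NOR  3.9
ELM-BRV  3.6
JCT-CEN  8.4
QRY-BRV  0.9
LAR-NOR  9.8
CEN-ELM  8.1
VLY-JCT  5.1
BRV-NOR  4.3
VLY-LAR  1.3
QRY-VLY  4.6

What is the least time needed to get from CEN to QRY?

12.6 min

Enumerating some paths:
CEN–ELM–NOR–BRV–QRY: 8.1+3.9+4.3+0.9 = 17.2
CEN–JCT–VLY–QRY: 8.4+5.1+4.6 = 18.1
CEN–ELM–BRV–QRY: 8.1+3.6+0.9 = 12.6
CEN–JCT–VLY–BRV–QRY: 8.4+5.1+3.4+0.9 = 17.8
The minimum is 12.6 min via CEN–ELM–BRV–QRY.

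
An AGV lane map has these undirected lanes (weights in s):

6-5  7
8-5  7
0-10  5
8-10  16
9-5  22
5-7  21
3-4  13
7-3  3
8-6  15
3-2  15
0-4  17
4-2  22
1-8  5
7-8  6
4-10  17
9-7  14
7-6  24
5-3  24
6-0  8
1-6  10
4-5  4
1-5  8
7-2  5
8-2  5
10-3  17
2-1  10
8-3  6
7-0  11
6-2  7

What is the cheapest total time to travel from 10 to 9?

Enumerating some paths:
10 → 3 → 7 → 9: 17+3+14 = 34
10 → 8 → 7 → 9: 16+6+14 = 36
10 → 0 → 6 → 2 → 7 → 9: 5+8+7+5+14 = 39
10 → 0 → 7 → 9: 5+11+14 = 30
The minimum is 30 s via 10 → 0 → 7 → 9.

30 s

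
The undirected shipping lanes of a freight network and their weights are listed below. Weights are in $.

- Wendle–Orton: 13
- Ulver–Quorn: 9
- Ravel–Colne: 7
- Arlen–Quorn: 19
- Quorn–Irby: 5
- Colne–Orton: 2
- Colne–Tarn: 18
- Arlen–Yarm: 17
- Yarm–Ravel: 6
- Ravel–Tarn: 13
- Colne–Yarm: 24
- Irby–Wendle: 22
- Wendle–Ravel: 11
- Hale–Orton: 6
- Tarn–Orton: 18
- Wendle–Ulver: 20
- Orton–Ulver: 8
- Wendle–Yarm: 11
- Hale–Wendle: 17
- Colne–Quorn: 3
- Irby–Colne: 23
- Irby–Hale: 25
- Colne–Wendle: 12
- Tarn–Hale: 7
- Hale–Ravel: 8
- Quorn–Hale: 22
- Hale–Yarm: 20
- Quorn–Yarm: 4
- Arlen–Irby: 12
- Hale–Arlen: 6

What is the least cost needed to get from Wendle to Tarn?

$24

Shortest distances from Wendle:
Wendle: 0
Ravel: 11  (via Wendle)
Yarm: 11  (via Wendle)
Colne: 12  (via Wendle)
Orton: 13  (via Wendle)
Quorn: 15  (via Yarm)
Hale: 17  (via Wendle)
Irby: 20  (via Quorn)
Ulver: 20  (via Wendle)
Arlen: 23  (via Hale)
Tarn: 24  (via Ravel)
Shortest route: Wendle → Ravel → Tarn = $24.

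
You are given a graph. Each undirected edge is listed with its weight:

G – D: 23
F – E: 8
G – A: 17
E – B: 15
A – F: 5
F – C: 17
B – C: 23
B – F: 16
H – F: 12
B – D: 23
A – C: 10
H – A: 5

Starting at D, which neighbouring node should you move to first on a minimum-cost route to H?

G

Compare a few routes:
D–B–F–H: 23+16+12 = 51
D–B–F–A–H: 23+16+5+5 = 49
D–G–A–H: 23+17+5 = 45
Cheapest is D–G–A–H at 45.
So from D the first move is to G.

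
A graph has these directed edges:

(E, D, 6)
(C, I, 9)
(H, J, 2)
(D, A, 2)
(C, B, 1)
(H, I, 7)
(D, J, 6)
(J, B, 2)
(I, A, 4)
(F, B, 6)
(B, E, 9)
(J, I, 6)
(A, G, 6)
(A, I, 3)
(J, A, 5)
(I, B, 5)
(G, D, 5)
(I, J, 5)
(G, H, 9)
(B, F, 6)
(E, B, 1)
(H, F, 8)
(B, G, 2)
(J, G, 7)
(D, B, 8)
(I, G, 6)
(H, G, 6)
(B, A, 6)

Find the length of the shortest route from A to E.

17

Enumerating some paths:
A - I - J - B - E: 3+5+2+9 = 19
A - I - B - E: 3+5+9 = 17
A - G - D - B - E: 6+5+8+9 = 28
Cheapest is A - I - B - E at 17.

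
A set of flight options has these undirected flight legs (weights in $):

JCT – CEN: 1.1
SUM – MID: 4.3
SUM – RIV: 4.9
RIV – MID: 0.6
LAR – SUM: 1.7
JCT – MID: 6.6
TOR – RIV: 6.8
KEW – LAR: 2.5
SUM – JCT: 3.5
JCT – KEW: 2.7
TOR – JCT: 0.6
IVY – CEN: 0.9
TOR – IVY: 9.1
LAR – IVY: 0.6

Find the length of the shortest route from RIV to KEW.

Enumerating some paths:
RIV → MID → JCT → KEW: 0.6+6.6+2.7 = 9.9
RIV → SUM → JCT → KEW: 4.9+3.5+2.7 = 11.1
RIV → TOR → JCT → KEW: 6.8+0.6+2.7 = 10.1
RIV → SUM → LAR → KEW: 4.9+1.7+2.5 = 9.1
Cheapest is RIV → SUM → LAR → KEW at $9.1.

$9.1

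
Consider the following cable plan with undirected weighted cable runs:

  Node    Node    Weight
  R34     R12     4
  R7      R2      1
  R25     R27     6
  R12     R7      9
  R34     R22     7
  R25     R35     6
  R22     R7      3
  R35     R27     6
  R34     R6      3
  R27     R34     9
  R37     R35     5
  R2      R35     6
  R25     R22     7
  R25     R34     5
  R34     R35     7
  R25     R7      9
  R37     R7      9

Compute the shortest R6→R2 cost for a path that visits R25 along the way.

18

Shortest R6→R25: R6 → R34 → R25 = 8
Best R25 to R2: R25 → R7 → R2 costing 10
Total via R25: 8 + 10 = 18.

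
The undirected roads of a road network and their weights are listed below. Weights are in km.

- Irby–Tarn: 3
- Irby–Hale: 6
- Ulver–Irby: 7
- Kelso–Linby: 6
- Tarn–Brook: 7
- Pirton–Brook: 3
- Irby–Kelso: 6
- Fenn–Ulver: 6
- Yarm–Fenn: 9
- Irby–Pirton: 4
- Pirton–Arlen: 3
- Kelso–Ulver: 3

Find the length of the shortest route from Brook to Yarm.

Running Dijkstra from Brook:
Brook: 0
Pirton: 3  (via Brook)
Arlen: 6  (via Pirton)
Tarn: 7  (via Brook)
Irby: 7  (via Pirton)
Kelso: 13  (via Irby)
Hale: 13  (via Irby)
Ulver: 14  (via Irby)
Linby: 19  (via Kelso)
Fenn: 20  (via Ulver)
Yarm: 29  (via Fenn)
Shortest route: Brook → Pirton → Irby → Ulver → Fenn → Yarm = 29 km.

29 km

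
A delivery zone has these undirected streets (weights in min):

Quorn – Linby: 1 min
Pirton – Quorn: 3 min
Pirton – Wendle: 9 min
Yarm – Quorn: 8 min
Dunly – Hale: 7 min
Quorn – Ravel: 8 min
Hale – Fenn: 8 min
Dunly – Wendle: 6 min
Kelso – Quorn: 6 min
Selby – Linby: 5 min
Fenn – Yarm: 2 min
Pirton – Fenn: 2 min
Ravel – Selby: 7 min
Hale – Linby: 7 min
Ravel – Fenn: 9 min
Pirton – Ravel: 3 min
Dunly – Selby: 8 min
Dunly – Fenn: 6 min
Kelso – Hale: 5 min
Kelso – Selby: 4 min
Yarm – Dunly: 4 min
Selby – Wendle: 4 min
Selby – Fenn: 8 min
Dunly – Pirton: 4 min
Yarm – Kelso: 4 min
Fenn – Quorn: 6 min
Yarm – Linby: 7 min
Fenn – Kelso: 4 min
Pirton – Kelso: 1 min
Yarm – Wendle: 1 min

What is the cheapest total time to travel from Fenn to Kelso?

3 min

Compare a few routes:
Fenn → Pirton → Kelso: 2+1 = 3
Fenn → Kelso: 4 = 4
Fenn → Yarm → Kelso: 2+4 = 6
The minimum is 3 min via Fenn → Pirton → Kelso.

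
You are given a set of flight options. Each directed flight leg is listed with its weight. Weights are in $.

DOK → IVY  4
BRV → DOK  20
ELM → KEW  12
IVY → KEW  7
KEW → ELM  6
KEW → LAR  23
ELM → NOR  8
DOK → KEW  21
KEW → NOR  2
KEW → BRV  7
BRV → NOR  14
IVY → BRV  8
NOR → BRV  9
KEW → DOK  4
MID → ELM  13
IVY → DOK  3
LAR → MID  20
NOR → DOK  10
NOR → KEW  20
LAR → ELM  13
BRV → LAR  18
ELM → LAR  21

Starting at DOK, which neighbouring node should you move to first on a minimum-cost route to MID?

Enumerating some paths:
DOK - IVY - KEW - LAR - MID: 4+7+23+20 = 54
DOK - IVY - BRV - LAR - MID: 4+8+18+20 = 50
DOK - IVY - KEW - BRV - LAR - MID: 4+7+7+18+20 = 56
The minimum is $50 via DOK - IVY - BRV - LAR - MID.
So from DOK the first move is to IVY.

IVY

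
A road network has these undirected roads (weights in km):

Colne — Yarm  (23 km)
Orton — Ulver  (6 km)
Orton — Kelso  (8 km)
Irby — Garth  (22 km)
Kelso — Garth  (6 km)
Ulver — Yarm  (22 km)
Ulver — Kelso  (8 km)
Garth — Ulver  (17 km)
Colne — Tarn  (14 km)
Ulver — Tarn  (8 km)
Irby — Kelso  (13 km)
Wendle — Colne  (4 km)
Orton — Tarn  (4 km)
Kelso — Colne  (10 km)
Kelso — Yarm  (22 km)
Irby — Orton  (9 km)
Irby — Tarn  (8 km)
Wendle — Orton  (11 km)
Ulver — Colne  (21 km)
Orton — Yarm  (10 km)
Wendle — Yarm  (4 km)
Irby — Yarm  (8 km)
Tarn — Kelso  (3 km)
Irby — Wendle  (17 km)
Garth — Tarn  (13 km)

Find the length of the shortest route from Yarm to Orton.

10 km

Shortest distances from Yarm:
Yarm: 0
Wendle: 4  (via Yarm)
Irby: 8  (via Yarm)
Colne: 8  (via Wendle)
Orton: 10  (via Yarm)
Shortest route: Yarm → Orton = 10 km.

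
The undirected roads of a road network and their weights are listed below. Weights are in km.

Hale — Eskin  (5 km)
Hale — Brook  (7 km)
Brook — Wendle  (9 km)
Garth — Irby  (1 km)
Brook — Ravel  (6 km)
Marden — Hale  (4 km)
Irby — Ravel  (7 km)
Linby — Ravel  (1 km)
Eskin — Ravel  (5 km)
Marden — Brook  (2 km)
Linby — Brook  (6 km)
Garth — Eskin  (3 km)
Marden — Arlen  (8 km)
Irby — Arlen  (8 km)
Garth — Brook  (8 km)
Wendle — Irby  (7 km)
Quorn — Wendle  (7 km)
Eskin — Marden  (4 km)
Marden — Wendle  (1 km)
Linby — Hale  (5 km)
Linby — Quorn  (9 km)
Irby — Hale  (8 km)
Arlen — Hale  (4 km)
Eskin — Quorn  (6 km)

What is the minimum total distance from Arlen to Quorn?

Running Dijkstra from Arlen:
Arlen: 0
Hale: 4  (via Arlen)
Irby: 8  (via Arlen)
Marden: 8  (via Arlen)
Garth: 9  (via Irby)
Linby: 9  (via Hale)
Wendle: 9  (via Marden)
Eskin: 9  (via Hale)
Ravel: 10  (via Linby)
Brook: 10  (via Marden)
Quorn: 15  (via Eskin)
Shortest route: Arlen → Hale → Eskin → Quorn = 15 km.

15 km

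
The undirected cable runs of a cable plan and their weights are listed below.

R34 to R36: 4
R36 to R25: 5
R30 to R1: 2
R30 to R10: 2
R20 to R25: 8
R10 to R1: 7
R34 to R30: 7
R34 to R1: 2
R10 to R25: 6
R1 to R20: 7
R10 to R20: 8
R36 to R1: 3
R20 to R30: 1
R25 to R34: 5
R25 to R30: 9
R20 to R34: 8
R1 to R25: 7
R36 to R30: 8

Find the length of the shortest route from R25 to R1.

Running Dijkstra from R25:
R25: 0
R36: 5  (via R25)
R34: 5  (via R25)
R10: 6  (via R25)
R1: 7  (via R25)
Shortest route: R25 → R1 = 7.

7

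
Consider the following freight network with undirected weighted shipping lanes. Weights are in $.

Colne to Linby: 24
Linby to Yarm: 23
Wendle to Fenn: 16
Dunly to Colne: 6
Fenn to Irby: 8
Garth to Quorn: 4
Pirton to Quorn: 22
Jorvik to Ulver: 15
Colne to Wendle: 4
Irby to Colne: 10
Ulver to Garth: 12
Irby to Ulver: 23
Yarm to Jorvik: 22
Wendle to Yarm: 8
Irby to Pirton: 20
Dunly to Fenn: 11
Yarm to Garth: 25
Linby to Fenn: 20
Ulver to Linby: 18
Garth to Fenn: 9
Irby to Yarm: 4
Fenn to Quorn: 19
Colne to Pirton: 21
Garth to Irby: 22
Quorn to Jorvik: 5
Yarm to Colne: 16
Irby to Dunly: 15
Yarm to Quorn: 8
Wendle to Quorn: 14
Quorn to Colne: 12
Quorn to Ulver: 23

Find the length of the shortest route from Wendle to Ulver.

$30

Compare a few routes:
Wendle–Yarm–Quorn–Garth–Ulver: 8+8+4+12 = 32
Wendle–Colne–Quorn–Garth–Ulver: 4+12+4+12 = 32
Wendle–Quorn–Garth–Ulver: 14+4+12 = 30
Cheapest is Wendle–Quorn–Garth–Ulver at $30.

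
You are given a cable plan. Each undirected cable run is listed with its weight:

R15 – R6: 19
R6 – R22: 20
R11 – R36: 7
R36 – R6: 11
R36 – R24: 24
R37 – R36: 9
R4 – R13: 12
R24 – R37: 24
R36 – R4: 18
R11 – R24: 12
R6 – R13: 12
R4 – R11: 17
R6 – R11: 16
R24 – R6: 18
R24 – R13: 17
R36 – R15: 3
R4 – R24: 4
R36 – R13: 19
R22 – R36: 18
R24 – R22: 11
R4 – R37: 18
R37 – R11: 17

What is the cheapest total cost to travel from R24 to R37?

22

Candidate routes:
R24 → R11 → R36 → R37: 12+7+9 = 28
R24 → R11 → R37: 12+17 = 29
R24 → R37: 24 = 24
R24 → R4 → R37: 4+18 = 22
The minimum is 22 via R24 → R4 → R37.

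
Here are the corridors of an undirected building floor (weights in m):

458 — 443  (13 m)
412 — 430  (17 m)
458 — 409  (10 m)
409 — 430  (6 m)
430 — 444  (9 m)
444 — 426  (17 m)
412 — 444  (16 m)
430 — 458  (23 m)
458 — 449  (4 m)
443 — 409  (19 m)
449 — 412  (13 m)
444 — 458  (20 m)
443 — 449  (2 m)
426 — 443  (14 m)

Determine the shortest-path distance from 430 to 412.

17 m

Shortest distances from 430:
430: 0
409: 6  (via 430)
444: 9  (via 430)
458: 16  (via 409)
412: 17  (via 430)
Shortest route: 430 → 412 = 17 m.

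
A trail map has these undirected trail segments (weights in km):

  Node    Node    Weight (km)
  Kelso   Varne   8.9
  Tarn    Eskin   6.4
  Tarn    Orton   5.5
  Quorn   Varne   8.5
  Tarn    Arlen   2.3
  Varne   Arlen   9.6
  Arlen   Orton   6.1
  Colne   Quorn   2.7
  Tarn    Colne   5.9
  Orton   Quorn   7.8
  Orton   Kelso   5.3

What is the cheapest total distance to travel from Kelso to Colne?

15.8 km

Compare a few routes:
Kelso - Orton - Quorn - Colne: 5.3+7.8+2.7 = 15.8
Kelso - Orton - Arlen - Tarn - Colne: 5.3+6.1+2.3+5.9 = 19.6
Kelso - Orton - Tarn - Colne: 5.3+5.5+5.9 = 16.7
The minimum is 15.8 km via Kelso - Orton - Quorn - Colne.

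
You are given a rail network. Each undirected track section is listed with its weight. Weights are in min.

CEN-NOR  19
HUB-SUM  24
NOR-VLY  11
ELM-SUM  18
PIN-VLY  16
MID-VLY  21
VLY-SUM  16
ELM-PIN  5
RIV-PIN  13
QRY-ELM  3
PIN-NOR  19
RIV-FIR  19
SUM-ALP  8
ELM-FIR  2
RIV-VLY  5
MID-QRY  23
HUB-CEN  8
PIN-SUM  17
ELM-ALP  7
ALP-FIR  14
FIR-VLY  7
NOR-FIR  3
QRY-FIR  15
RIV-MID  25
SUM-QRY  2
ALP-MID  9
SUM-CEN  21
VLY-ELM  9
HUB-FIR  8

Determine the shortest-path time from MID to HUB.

Running Dijkstra from MID:
MID: 0
ALP: 9  (via MID)
ELM: 16  (via ALP)
SUM: 17  (via ALP)
FIR: 18  (via ELM)
QRY: 19  (via ELM)
VLY: 21  (via MID)
PIN: 21  (via ELM)
NOR: 21  (via FIR)
RIV: 25  (via MID)
HUB: 26  (via FIR)
Shortest route: MID → ALP → ELM → FIR → HUB = 26 min.

26 min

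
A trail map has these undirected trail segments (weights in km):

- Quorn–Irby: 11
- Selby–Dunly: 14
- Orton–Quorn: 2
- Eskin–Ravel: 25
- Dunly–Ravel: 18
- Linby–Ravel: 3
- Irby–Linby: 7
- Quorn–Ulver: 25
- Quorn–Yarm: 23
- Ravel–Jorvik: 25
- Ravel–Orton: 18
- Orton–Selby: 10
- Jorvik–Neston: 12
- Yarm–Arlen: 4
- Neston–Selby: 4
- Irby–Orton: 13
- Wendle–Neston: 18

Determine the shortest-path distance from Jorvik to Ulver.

53 km

Candidate routes:
Jorvik–Neston–Selby–Orton–Irby–Quorn–Ulver: 12+4+10+13+11+25 = 75
Jorvik–Ravel–Linby–Irby–Quorn–Ulver: 25+3+7+11+25 = 71
Jorvik–Ravel–Orton–Quorn–Ulver: 25+18+2+25 = 70
Jorvik–Neston–Selby–Orton–Quorn–Ulver: 12+4+10+2+25 = 53
The minimum is 53 km via Jorvik–Neston–Selby–Orton–Quorn–Ulver.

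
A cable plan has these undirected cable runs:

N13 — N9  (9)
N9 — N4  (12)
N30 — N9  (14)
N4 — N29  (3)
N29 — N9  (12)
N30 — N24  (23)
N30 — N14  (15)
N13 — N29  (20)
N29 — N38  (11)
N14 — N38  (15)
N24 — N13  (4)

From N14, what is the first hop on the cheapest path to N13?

Enumerating some paths:
N14–N38–N29–N13: 15+11+20 = 46
N14–N30–N24–N13: 15+23+4 = 42
N14–N30–N9–N13: 15+14+9 = 38
The minimum is 38 via N14–N30–N9–N13.
So from N14 the first move is to N30.

N30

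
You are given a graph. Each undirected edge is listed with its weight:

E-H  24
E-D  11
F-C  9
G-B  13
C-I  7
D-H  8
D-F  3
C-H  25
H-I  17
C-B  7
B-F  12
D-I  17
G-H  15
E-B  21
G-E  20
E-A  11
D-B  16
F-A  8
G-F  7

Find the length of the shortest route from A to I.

24

Enumerating some paths:
A → F → D → H → I: 8+3+8+17 = 36
A → F → C → I: 8+9+7 = 24
A → F → D → I: 8+3+17 = 28
A → F → B → C → I: 8+12+7+7 = 34
Cheapest is A → F → C → I at 24.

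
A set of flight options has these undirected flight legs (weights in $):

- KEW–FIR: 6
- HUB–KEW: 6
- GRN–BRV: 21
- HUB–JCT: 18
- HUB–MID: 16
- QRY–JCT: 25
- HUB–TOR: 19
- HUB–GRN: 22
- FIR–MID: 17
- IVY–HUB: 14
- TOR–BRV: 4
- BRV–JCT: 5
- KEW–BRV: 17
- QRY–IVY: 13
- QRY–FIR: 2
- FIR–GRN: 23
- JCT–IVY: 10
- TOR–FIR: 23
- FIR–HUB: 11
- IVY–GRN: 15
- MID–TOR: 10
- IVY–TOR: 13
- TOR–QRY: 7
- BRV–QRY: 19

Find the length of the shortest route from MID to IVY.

Shortest distances from MID:
MID: 0
TOR: 10  (via MID)
BRV: 14  (via TOR)
HUB: 16  (via MID)
FIR: 17  (via MID)
QRY: 17  (via TOR)
JCT: 19  (via BRV)
KEW: 22  (via HUB)
IVY: 23  (via TOR)
Shortest route: MID–TOR–IVY = $23.

$23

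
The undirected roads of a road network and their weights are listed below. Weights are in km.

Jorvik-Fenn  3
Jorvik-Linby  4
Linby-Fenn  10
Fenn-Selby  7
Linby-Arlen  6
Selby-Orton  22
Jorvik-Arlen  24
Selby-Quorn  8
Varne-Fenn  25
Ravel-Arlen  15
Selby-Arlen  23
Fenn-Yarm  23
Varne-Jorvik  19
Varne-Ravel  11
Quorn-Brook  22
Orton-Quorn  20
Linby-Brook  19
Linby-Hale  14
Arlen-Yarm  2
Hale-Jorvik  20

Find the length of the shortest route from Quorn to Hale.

36 km

Candidate routes:
Quorn–Selby–Fenn–Jorvik–Linby–Hale: 8+7+3+4+14 = 36
Quorn–Selby–Fenn–Linby–Jorvik–Hale: 8+7+10+4+20 = 49
Quorn–Selby–Fenn–Linby–Hale: 8+7+10+14 = 39
Quorn–Selby–Fenn–Jorvik–Hale: 8+7+3+20 = 38
Cheapest is Quorn–Selby–Fenn–Jorvik–Linby–Hale at 36 km.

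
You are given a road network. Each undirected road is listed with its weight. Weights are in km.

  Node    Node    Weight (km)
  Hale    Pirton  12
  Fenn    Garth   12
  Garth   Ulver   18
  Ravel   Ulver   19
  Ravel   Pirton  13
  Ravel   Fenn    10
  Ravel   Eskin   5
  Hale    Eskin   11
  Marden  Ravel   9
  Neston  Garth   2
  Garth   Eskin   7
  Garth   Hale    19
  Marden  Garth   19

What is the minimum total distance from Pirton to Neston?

27 km

Enumerating some paths:
Pirton - Ravel - Eskin - Garth - Neston: 13+5+7+2 = 27
Pirton - Hale - Eskin - Garth - Neston: 12+11+7+2 = 32
Pirton - Hale - Garth - Neston: 12+19+2 = 33
The minimum is 27 km via Pirton - Ravel - Eskin - Garth - Neston.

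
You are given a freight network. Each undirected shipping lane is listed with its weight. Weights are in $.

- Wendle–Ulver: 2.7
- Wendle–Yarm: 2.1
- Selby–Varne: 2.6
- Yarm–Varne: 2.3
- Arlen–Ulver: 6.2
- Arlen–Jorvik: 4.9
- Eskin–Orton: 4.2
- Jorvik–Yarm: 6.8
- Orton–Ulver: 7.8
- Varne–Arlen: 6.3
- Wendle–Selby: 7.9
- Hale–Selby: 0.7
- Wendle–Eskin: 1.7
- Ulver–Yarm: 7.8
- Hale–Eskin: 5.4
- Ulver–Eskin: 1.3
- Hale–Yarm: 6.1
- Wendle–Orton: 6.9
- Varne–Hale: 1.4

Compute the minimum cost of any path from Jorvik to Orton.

Enumerating some paths:
Jorvik → Yarm → Wendle → Eskin → Orton: 6.8+2.1+1.7+4.2 = 14.8
Jorvik → Yarm → Wendle → Orton: 6.8+2.1+6.9 = 15.8
Jorvik → Arlen → Ulver → Eskin → Orton: 4.9+6.2+1.3+4.2 = 16.6
Cheapest is Jorvik → Yarm → Wendle → Eskin → Orton at $14.8.

$14.8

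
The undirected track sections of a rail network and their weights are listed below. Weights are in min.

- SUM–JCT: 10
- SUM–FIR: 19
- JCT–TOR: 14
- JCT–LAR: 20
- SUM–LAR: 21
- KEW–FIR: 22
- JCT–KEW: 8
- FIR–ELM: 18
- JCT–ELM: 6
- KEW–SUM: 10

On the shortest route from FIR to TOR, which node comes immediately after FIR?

ELM

Enumerating some paths:
FIR - SUM - KEW - JCT - TOR: 19+10+8+14 = 51
FIR - ELM - JCT - TOR: 18+6+14 = 38
FIR - KEW - JCT - TOR: 22+8+14 = 44
FIR - SUM - JCT - TOR: 19+10+14 = 43
The minimum is 38 min via FIR - ELM - JCT - TOR.
So from FIR the first move is to ELM.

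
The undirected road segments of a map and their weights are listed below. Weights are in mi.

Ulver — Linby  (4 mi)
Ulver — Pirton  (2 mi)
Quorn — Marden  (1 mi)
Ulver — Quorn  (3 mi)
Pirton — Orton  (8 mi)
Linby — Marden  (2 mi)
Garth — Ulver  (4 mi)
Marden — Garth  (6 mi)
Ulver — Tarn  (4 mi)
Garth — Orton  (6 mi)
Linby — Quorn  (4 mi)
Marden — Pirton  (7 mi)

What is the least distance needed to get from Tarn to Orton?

Enumerating some paths:
Tarn → Ulver → Quorn → Marden → Garth → Orton: 4+3+1+6+6 = 20
Tarn → Ulver → Pirton → Orton: 4+2+8 = 14
Tarn → Ulver → Quorn → Marden → Pirton → Orton: 4+3+1+7+8 = 23
Tarn → Ulver → Linby → Marden → Garth → Orton: 4+4+2+6+6 = 22
Cheapest is Tarn → Ulver → Pirton → Orton at 14 mi.

14 mi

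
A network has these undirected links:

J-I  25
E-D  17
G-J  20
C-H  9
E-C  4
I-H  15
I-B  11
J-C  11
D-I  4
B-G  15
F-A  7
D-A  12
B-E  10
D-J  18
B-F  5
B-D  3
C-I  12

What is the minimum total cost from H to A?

Compare a few routes:
H - C - E - B - F - A: 9+4+10+5+7 = 35
H - I - D - B - F - A: 15+4+3+5+7 = 34
H - C - I - D - A: 9+12+4+12 = 37
H - I - D - A: 15+4+12 = 31
The minimum is 31 via H - I - D - A.

31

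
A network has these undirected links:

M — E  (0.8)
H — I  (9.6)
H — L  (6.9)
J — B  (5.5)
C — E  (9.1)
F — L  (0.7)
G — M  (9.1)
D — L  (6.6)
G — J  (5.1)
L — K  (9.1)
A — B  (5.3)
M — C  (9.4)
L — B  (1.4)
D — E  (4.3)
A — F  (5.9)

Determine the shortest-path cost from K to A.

Settle nodes by increasing distance from K:
K: 0
L: 9.1  (via K)
F: 9.8  (via L)
B: 10.5  (via L)
A: 15.7  (via F)
Shortest route: K–L–F–A = 15.7.

15.7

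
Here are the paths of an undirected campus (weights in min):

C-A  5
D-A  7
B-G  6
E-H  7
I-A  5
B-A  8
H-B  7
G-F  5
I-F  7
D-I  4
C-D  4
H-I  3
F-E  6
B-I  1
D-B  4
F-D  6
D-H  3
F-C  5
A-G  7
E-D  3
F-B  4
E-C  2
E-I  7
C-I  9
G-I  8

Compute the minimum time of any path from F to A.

Candidate routes:
F → I → A: 7+5 = 12
F → B → A: 4+8 = 12
F → C → A: 5+5 = 10
Cheapest is F → C → A at 10 min.

10 min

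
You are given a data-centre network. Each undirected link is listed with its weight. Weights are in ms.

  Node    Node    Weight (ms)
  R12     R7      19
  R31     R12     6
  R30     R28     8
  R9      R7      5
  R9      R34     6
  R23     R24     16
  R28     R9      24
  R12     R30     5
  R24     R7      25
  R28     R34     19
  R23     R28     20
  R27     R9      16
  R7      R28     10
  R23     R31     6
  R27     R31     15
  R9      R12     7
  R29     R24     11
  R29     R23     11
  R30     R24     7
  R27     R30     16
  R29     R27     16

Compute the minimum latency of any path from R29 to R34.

Enumerating some paths:
R29 - R23 - R31 - R12 - R9 - R34: 11+6+6+7+6 = 36
R29 - R27 - R9 - R34: 16+16+6 = 38
Cheapest is R29 - R23 - R31 - R12 - R9 - R34 at 36 ms.

36 ms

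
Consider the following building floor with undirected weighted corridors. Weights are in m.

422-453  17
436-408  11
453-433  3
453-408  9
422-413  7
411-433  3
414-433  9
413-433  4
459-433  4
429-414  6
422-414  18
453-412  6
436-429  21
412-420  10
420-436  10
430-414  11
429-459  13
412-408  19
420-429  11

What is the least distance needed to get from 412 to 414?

Settle nodes by increasing distance from 412:
412: 0
453: 6  (via 412)
433: 9  (via 453)
420: 10  (via 412)
411: 12  (via 433)
413: 13  (via 433)
459: 13  (via 433)
408: 15  (via 453)
414: 18  (via 433)
Shortest route: 412–453–433–414 = 18 m.

18 m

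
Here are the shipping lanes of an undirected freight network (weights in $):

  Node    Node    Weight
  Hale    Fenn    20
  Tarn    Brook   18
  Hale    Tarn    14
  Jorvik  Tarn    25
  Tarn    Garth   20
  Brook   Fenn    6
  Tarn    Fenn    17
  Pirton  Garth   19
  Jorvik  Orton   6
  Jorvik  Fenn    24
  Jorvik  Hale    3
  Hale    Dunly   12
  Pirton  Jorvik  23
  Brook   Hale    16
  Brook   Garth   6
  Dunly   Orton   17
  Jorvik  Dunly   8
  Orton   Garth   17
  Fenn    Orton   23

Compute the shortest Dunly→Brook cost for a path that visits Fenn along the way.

$37

Shortest Dunly→Fenn: Dunly → Jorvik → Hale → Fenn = 31
Best Fenn to Brook: Fenn → Brook costing 6
Total via Fenn: 31 + 6 = $37.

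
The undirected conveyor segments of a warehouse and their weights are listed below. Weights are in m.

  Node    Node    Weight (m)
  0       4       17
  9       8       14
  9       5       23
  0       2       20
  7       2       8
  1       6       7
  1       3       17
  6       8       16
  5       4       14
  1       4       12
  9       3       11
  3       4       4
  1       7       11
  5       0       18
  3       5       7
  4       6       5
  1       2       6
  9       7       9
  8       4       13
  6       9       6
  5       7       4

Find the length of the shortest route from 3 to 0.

21 m

Candidate routes:
3–5–4–0: 7+14+17 = 38
3–5–0: 7+18 = 25
3–4–5–0: 4+14+18 = 36
3–4–0: 4+17 = 21
The minimum is 21 m via 3–4–0.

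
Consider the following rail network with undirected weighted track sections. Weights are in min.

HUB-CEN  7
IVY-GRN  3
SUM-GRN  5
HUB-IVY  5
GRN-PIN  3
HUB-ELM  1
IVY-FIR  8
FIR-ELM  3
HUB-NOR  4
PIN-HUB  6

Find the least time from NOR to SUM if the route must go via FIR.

24 min

Best NOR to FIR: NOR → HUB → ELM → FIR costing 8
Shortest FIR→SUM: FIR → IVY → GRN → SUM = 16
Total via FIR: 8 + 16 = 24 min.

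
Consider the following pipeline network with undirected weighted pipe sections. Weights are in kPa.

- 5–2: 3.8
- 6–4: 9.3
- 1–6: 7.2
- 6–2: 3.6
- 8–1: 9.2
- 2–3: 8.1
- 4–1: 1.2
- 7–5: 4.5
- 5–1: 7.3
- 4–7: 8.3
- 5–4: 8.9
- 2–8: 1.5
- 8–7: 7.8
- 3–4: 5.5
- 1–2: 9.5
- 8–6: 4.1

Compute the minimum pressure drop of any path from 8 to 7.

Enumerating some paths:
8–6–2–5–7: 4.1+3.6+3.8+4.5 = 16
8–2–5–7: 1.5+3.8+4.5 = 9.8
8–7: 7.8 = 7.8
Cheapest is 8–7 at 7.8 kPa.

7.8 kPa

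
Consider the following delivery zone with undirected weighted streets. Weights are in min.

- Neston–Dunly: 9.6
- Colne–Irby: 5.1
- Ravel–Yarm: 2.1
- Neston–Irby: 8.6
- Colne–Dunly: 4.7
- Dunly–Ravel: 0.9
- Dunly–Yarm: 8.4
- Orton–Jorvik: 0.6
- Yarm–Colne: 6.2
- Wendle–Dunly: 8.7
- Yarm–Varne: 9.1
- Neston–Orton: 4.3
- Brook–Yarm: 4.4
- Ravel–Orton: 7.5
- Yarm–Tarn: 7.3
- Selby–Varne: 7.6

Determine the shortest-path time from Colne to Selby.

22.9 min

Candidate routes:
Colne - Dunly - Yarm - Varne - Selby: 4.7+8.4+9.1+7.6 = 29.8
Colne - Yarm - Varne - Selby: 6.2+9.1+7.6 = 22.9
Colne - Irby - Neston - Dunly - Ravel - Yarm - Varne - Selby: 5.1+8.6+9.6+0.9+2.1+9.1+7.6 = 43
Colne - Dunly - Ravel - Yarm - Varne - Selby: 4.7+0.9+2.1+9.1+7.6 = 24.4
The minimum is 22.9 min via Colne - Yarm - Varne - Selby.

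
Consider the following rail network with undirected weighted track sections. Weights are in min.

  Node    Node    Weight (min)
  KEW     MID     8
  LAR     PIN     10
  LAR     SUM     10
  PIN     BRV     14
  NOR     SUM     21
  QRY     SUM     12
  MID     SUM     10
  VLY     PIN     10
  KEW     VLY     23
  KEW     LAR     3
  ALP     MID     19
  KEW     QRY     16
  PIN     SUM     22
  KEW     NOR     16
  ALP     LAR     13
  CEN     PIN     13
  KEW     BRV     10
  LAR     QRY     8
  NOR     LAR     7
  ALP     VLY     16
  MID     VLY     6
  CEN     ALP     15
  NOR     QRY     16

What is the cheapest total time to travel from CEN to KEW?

Candidate routes:
CEN → ALP → LAR → KEW: 15+13+3 = 31
CEN → PIN → LAR → KEW: 13+10+3 = 26
The minimum is 26 min via CEN → PIN → LAR → KEW.

26 min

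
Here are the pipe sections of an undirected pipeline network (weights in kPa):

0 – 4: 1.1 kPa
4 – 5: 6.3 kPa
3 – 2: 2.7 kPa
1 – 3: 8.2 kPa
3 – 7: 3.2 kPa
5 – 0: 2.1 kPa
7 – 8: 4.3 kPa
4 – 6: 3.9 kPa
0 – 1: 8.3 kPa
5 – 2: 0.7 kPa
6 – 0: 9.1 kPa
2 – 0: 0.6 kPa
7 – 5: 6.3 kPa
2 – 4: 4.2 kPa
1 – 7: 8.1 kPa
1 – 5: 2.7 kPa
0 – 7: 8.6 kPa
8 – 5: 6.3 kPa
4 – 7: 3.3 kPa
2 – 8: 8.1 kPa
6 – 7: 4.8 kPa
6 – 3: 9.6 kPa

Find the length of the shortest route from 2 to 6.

Enumerating some paths:
2 → 0 → 4 → 6: 0.6+1.1+3.9 = 5.6
2 → 5 → 0 → 4 → 6: 0.7+2.1+1.1+3.9 = 7.8
The minimum is 5.6 kPa via 2 → 0 → 4 → 6.

5.6 kPa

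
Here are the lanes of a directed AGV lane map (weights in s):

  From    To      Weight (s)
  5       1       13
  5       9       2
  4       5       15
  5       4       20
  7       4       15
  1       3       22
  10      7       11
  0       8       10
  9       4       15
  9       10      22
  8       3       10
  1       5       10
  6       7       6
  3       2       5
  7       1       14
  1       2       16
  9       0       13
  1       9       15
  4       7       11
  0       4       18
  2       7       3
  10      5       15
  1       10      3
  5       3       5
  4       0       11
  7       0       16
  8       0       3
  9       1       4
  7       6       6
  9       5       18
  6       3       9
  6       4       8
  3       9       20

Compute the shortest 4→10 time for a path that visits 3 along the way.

45 s

Best 4 to 3: 4 → 5 → 3 costing 20
Shortest 3→10: 3 → 2 → 7 → 1 → 10 = 25
Total via 3: 20 + 25 = 45 s.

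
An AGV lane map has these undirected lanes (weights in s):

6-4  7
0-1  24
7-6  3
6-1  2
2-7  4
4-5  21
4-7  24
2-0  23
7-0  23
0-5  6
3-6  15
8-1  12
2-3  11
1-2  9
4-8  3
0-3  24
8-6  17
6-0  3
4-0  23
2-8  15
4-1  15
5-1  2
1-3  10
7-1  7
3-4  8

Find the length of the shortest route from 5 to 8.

14 s

Compare a few routes:
5 → 1 → 4 → 8: 2+15+3 = 20
5 → 1 → 6 → 8: 2+2+17 = 21
5 → 0 → 6 → 4 → 8: 6+3+7+3 = 19
5 → 1 → 8: 2+12 = 14
Cheapest is 5 → 1 → 8 at 14 s.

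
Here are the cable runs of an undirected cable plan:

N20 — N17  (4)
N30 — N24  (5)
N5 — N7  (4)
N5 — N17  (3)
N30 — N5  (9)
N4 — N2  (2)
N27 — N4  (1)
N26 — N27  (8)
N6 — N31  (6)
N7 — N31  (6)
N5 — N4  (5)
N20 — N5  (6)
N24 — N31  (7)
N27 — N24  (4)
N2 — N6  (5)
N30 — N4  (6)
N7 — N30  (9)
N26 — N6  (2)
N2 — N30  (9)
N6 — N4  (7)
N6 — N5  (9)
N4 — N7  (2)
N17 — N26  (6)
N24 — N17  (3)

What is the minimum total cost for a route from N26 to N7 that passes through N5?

13

Shortest N26→N5: N26–N17–N5 = 9
Best N5 to N7: N5–N7 costing 4
Total via N5: 9 + 4 = 13.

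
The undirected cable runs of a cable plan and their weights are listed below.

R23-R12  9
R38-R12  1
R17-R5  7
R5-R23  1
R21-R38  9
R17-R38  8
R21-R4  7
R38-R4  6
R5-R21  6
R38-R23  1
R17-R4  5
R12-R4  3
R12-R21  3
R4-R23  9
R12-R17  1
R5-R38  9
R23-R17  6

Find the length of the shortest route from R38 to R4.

Running Dijkstra from R38:
R38: 0
R12: 1  (via R38)
R23: 1  (via R38)
R17: 2  (via R12)
R5: 2  (via R23)
R21: 4  (via R12)
R4: 4  (via R12)
Shortest route: R38 → R12 → R4 = 4.

4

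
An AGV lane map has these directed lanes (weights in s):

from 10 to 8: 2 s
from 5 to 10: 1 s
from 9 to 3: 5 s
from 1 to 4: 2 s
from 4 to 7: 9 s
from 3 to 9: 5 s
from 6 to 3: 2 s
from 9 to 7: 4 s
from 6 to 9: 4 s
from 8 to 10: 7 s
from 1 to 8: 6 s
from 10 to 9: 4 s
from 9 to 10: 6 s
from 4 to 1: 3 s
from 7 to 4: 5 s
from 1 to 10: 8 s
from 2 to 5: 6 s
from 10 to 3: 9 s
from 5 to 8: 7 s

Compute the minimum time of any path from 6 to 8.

12 s

Candidate routes:
6 - 9 - 10 - 8: 4+6+2 = 12
6 - 3 - 9 - 10 - 8: 2+5+6+2 = 15
Cheapest is 6 - 9 - 10 - 8 at 12 s.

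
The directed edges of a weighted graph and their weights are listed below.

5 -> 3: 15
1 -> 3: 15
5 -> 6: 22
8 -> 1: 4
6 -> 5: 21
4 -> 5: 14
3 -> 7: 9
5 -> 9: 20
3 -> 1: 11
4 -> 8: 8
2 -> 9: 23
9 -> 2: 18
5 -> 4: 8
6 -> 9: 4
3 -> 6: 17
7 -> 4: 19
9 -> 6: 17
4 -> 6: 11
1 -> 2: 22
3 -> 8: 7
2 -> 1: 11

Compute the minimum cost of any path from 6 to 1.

Candidate routes:
6 - 9 - 2 - 1: 4+18+11 = 33
6 - 5 - 4 - 8 - 1: 21+8+8+4 = 41
6 - 5 - 3 - 1: 21+15+11 = 47
Cheapest is 6 - 9 - 2 - 1 at 33.

33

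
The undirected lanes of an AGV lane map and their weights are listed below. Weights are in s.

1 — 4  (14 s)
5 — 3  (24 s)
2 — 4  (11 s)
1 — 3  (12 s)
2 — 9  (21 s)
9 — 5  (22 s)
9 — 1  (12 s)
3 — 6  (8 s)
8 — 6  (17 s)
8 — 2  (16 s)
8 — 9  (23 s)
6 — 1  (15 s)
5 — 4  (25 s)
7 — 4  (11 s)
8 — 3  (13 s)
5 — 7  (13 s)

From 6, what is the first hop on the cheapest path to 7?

1

Compare a few routes:
6 - 3 - 1 - 4 - 7: 8+12+14+11 = 45
6 - 1 - 4 - 7: 15+14+11 = 40
The minimum is 40 s via 6 - 1 - 4 - 7.
So from 6 the first move is to 1.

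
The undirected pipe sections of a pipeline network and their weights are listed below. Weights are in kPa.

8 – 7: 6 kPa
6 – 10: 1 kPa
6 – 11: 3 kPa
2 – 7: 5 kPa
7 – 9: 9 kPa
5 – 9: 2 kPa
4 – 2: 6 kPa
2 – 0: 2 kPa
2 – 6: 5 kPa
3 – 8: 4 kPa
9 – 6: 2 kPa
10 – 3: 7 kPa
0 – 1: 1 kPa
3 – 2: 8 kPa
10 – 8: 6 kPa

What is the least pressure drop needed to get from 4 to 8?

17 kPa

Shortest distances from 4:
4: 0
2: 6  (via 4)
0: 8  (via 2)
1: 9  (via 0)
6: 11  (via 2)
7: 11  (via 2)
10: 12  (via 6)
9: 13  (via 6)
3: 14  (via 2)
11: 14  (via 6)
5: 15  (via 9)
8: 17  (via 7)
Shortest route: 4 → 2 → 7 → 8 = 17 kPa.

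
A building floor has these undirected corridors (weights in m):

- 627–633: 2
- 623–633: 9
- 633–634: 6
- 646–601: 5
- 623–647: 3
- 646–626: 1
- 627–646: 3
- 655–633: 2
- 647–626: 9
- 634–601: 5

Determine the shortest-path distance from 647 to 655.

14 m

Shortest distances from 647:
647: 0
623: 3  (via 647)
626: 9  (via 647)
646: 10  (via 626)
633: 12  (via 623)
627: 13  (via 646)
655: 14  (via 633)
Shortest route: 647 → 623 → 633 → 655 = 14 m.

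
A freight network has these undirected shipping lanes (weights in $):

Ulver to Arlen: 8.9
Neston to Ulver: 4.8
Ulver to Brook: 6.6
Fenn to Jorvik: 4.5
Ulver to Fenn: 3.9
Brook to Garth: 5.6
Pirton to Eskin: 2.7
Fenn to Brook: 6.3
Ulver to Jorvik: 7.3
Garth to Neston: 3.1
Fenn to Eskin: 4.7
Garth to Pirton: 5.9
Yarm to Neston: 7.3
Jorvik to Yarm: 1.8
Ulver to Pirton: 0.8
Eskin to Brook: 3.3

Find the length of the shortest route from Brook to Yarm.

$12.6

Compare a few routes:
Brook–Fenn–Jorvik–Yarm: 6.3+4.5+1.8 = 12.6
Brook–Eskin–Fenn–Jorvik–Yarm: 3.3+4.7+4.5+1.8 = 14.3
Cheapest is Brook–Fenn–Jorvik–Yarm at $12.6.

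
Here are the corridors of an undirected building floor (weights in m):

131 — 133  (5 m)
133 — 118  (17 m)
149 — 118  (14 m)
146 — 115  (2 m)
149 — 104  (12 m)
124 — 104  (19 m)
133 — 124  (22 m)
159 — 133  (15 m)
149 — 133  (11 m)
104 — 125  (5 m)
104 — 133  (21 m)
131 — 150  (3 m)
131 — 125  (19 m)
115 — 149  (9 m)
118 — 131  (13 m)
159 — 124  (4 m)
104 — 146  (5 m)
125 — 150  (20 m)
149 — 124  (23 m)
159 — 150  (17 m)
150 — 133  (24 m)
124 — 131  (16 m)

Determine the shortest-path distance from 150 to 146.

Shortest distances from 150:
150: 0
131: 3  (via 150)
133: 8  (via 131)
118: 16  (via 131)
159: 17  (via 150)
149: 19  (via 133)
124: 19  (via 131)
125: 20  (via 150)
104: 25  (via 125)
115: 28  (via 149)
146: 30  (via 104)
Shortest route: 150–125–104–146 = 30 m.

30 m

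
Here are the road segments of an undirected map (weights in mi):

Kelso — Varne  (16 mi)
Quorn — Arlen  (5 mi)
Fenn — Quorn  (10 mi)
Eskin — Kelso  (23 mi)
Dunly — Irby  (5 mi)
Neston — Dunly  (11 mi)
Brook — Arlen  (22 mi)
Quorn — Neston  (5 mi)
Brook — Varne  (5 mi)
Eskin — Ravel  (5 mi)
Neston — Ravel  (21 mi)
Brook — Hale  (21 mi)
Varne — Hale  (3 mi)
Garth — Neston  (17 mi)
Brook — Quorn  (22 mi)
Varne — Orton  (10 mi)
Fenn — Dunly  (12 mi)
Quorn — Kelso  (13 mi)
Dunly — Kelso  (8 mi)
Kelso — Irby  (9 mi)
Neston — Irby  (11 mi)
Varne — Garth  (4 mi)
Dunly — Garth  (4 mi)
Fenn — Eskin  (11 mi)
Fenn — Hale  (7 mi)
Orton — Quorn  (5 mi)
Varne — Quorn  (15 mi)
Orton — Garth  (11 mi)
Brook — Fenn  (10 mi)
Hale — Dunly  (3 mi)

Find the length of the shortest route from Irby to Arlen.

Running Dijkstra from Irby:
Irby: 0
Dunly: 5  (via Irby)
Hale: 8  (via Dunly)
Kelso: 9  (via Irby)
Garth: 9  (via Dunly)
Varne: 11  (via Hale)
Neston: 11  (via Irby)
Fenn: 15  (via Hale)
Brook: 16  (via Varne)
Quorn: 16  (via Neston)
Orton: 20  (via Garth)
Arlen: 21  (via Quorn)
Shortest route: Irby–Neston–Quorn–Arlen = 21 mi.

21 mi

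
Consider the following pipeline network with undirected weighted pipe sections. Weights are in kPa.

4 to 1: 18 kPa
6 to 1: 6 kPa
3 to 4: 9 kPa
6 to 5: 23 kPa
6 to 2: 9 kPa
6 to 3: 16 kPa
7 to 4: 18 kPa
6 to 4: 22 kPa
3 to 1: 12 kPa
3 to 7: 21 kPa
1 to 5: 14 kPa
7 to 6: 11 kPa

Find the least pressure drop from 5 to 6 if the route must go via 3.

Best 5 to 3: 5 → 1 → 3 costing 26
Shortest 3→6: 3 → 6 = 16
Total via 3: 26 + 16 = 42 kPa.

42 kPa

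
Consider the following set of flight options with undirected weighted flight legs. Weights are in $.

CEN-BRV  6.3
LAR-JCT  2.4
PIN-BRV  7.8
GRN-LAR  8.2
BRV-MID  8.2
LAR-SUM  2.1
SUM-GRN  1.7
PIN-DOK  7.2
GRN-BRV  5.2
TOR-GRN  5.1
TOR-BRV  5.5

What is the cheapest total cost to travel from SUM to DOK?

Settle nodes by increasing distance from SUM:
SUM: 0
GRN: 1.7  (via SUM)
LAR: 2.1  (via SUM)
JCT: 4.5  (via LAR)
TOR: 6.8  (via GRN)
BRV: 6.9  (via GRN)
CEN: 13.2  (via BRV)
PIN: 14.7  (via BRV)
MID: 15.1  (via BRV)
DOK: 21.9  (via PIN)
Shortest route: SUM → GRN → BRV → PIN → DOK = $21.9.

$21.9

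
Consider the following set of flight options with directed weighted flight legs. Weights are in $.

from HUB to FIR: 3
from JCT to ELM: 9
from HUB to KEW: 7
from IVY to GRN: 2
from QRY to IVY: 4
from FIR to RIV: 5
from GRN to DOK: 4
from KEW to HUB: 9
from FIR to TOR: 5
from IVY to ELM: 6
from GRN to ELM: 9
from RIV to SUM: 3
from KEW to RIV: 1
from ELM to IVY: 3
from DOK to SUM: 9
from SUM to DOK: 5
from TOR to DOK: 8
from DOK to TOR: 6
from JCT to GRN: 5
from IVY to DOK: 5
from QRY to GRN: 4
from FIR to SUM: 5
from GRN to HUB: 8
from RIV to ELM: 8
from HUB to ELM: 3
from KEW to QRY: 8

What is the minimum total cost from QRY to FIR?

$15

Shortest distances from QRY:
QRY: 0
GRN: 4  (via QRY)
IVY: 4  (via QRY)
DOK: 8  (via GRN)
ELM: 10  (via IVY)
HUB: 12  (via GRN)
TOR: 14  (via DOK)
FIR: 15  (via HUB)
Shortest route: QRY–GRN–HUB–FIR = $15.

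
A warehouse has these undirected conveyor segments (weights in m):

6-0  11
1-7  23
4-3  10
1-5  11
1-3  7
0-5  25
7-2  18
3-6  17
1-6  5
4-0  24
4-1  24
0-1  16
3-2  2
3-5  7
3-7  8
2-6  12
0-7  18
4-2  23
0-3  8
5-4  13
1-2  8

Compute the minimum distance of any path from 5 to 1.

Candidate routes:
5 - 3 - 2 - 6 - 1: 7+2+12+5 = 26
5 - 3 - 1: 7+7 = 14
5 - 3 - 2 - 1: 7+2+8 = 17
5 - 1: 11 = 11
The minimum is 11 m via 5 - 1.

11 m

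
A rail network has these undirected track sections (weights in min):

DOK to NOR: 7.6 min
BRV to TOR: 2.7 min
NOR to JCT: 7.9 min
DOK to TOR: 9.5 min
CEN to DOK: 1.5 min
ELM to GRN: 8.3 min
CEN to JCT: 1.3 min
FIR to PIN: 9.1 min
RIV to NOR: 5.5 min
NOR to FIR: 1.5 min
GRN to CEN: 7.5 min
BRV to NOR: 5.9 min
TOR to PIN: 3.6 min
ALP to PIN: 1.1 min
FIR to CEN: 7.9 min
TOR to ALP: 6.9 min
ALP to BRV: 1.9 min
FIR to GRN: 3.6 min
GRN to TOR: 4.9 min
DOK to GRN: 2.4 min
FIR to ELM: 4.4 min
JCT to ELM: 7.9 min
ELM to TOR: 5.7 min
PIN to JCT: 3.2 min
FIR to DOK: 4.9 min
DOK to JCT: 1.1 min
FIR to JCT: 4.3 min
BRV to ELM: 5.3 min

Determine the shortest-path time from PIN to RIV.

14.4 min

Enumerating some paths:
PIN - ALP - BRV - NOR - RIV: 1.1+1.9+5.9+5.5 = 14.4
PIN - JCT - DOK - FIR - NOR - RIV: 3.2+1.1+4.9+1.5+5.5 = 16.2
PIN - JCT - FIR - NOR - RIV: 3.2+4.3+1.5+5.5 = 14.5
PIN - FIR - NOR - RIV: 9.1+1.5+5.5 = 16.1
Cheapest is PIN - ALP - BRV - NOR - RIV at 14.4 min.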